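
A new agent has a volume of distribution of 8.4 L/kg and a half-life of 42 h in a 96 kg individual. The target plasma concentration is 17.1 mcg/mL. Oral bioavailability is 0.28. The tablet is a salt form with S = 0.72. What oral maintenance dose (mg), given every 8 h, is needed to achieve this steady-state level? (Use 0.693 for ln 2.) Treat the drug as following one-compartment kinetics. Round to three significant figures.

Vd = 8.4 L/kg × 96 kg = 806.4 L
CL = ln 2 · Vd / t½ = 0.693 × 806.4 / 42 = 13.31 L/h
D = CL × Css × τ / F / S = 13.31 × 17.1 × 8 / 0.28 / 0.72 = 9032 mg

9030 mg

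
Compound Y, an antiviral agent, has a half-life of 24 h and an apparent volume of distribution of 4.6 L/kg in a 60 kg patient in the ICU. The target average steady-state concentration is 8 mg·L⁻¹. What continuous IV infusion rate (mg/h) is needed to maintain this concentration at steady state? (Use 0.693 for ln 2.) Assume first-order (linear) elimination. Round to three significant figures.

Vd(total) = 60 kg × 4.6 L/kg = 276.0 L
CL = 0.693 × Vd / t½ = 0.693 × 276.0 / 24 = 7.970 L/h
Infusion rate = CL × Css = 7.970 × 8 = 63.76 mg/h

63.8 mg/h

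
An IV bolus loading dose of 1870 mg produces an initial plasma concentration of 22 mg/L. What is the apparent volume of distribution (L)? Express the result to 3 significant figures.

Immediately after an IV bolus, C₀ = Dose / Vd, so Vd = Dose / C₀.
Vd = 1870 / 22 = 85.00 L

85.0 L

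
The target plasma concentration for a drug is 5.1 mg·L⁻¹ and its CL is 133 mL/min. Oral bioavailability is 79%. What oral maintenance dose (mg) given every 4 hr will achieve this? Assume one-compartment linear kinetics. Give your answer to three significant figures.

CL = 133 mL/min × 60/1000 = 7.980 L/h
D = CL × Css × τ / F = 7.980 × 5.1 × 4 / 0.79 = 206.1 mg

206 mg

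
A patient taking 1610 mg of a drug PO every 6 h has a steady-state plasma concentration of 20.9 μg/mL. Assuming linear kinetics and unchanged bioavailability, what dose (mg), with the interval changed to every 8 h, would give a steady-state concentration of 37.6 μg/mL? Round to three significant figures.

3860 mg

For first-order elimination, Css ∝ F·D/(CL·τ); F and CL are unchanged, so Css ∝ D/τ.
D₂ = D₁ × (Css,target / Css,current) × (τ₂/τ₁) = 1610 × (37.6/20.9) × (8/6) = 3862 mg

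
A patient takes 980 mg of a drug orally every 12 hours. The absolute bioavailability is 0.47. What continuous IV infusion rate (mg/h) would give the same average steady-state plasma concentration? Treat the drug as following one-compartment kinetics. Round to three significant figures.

38.4 mg/h

Equivalent systemic input: infusion rate = F·D/τ.
Rate = 0.47 × 980 / 12 = 38.38 mg/h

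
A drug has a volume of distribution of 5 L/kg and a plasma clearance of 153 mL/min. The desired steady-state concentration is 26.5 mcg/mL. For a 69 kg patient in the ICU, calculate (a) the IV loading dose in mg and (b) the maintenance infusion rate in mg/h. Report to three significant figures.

Total Vd = 5 × 69 = 345.0 L
Loading dose = Vd × C = 345.0 × 26.5 = 9143 mg
CL = 153 mL/min × 60/1000 = 9.180 L/h
Maintenance: replace elimination → rate = CL × Css = 9.180 × 26.5 = 243.3 mg/h

(a) 9140 mg; (b) 243 mg/h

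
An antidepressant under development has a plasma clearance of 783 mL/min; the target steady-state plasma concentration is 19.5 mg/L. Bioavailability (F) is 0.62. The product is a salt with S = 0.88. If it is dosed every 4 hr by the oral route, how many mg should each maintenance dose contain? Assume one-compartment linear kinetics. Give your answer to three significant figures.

CL = 783 mL/min × 60/1000 = 46.98 L/h
D = CL × Css × τ / F / S = 46.98 × 19.5 × 4 / 0.62 / 0.88 = 6716 mg

6720 mg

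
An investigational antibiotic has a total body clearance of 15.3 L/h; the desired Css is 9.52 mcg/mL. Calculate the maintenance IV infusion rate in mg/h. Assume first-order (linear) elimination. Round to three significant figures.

Rate = CL × Css = 15.30 × 9.52 = 145.7 mg/h

146 mg/h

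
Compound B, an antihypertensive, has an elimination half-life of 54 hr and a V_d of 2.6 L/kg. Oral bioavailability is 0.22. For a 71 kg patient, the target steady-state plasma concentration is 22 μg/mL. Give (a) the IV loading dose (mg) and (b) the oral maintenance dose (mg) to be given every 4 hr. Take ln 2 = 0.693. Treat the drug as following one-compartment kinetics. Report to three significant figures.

(a) 4060 mg; (b) 948 mg

Total Vd = 2.6 × 71 = 184.6 L
LD = Vd × C = 184.6 × 22 = 4061 mg
CL = 0.693 × Vd / t½ = 0.693 × 184.6 / 54 = 2.369 L/h
D = CL × Css × τ / F = 2.369 × 22 × 4 / 0.22 = 947.6 mg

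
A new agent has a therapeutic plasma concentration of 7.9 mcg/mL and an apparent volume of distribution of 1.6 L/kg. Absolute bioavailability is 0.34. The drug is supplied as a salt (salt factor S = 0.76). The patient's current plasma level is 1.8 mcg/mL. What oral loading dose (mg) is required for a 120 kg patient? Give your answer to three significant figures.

4530 mg

Vd = 1.6 L/kg × 120 kg = 192.0 L
The loading dose fills Vd to the target concentration.
Concentration deficit ΔC = 7.9 − 1.8 = 6.100 mg/L
LD = Vd × ΔC / F / S = 192.0 × 6.100 / 0.34 / 0.76 = 4533 mg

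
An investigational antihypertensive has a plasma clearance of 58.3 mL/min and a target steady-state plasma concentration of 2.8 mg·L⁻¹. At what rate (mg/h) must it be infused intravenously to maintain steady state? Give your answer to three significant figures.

Convert clearance: 58.3 mL/min × 60 min/h ÷ 1000 mL/L = 3.498 L/h
Rate = CL × Css = 3.498 × 2.8 = 9.794 mg/h

9.79 mg/h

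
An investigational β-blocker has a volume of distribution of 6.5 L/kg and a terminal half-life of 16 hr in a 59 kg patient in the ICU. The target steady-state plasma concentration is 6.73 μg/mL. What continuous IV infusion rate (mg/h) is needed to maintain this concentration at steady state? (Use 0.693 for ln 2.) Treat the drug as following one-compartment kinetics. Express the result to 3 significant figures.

Total Vd = 6.5 × 59 = 383.5 L
CL = 0.693 × Vd / t½ = 0.693 × 383.5 / 16 = 16.61 L/h
Infusion rate = CL × Css = 16.61 × 6.73 = 111.8 mg/h

112 mg/h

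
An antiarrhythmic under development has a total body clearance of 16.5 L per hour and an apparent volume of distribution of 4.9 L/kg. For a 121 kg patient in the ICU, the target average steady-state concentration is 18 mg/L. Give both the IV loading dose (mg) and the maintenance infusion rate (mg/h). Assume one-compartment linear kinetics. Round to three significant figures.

Total Vd = 4.9 × 121 = 592.9 L
Loading dose = Vd × C = 592.9 × 18 = 10670 mg
Maintenance: replace elimination → rate = CL × Css = 16.50 × 18 = 297.0 mg/h

(a) 10700 mg; (b) 297 mg/h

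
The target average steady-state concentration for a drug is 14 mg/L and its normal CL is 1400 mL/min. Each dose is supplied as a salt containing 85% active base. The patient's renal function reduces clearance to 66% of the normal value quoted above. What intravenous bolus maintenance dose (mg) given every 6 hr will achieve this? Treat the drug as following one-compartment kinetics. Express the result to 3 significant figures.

CL = 1400 mL/min × 60/1000 = 84.00 L/h
Patient clearance = 0.66 × 84.00 = 55.44 L/h
D = CL × Css × τ / S = 55.44 × 14 × 6 / 0.85 = 5479 mg

5480 mg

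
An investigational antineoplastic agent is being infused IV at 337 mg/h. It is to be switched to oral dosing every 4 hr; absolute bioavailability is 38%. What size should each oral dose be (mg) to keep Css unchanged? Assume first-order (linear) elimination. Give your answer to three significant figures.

3550 mg

To maintain the same Css, the systemic dosing rate must be unchanged: F·D/τ = infusion rate.
D = rate × τ / F = 337 × 4 / 0.38 = 3547 mg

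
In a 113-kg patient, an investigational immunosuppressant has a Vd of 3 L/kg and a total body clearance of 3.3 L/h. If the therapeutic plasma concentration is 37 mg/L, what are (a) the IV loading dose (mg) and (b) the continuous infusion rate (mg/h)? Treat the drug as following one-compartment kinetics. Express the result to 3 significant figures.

(a) 12500 mg; (b) 122 mg/h

Vd = 3 L/kg × 113 kg = 339.0 L
Loading dose = Vd × C = 339.0 × 37 = 12540 mg
Maintenance infusion rate = CL × Css = 3.300 × 37 = 122.1 mg/h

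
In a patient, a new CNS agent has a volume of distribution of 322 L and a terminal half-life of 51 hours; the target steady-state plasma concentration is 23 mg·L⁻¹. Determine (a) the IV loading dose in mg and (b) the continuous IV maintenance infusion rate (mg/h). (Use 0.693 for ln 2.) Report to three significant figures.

(a) 7410 mg; (b) 101 mg/h

LD = Vd × C = 322.0 × 23 = 7406 mg
CL = 0.693 × Vd / t½ = 0.693 × 322.0 / 51 = 4.375 L/h
Infusion rate = CL × Css = 4.375 × 23 = 100.6 mg/h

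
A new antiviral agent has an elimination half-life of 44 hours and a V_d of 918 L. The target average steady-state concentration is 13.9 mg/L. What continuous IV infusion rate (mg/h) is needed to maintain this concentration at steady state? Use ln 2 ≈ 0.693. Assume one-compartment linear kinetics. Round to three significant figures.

k = 0.693/44 = 0.01575 h⁻¹, so CL = k·Vd = 0.01575 × 918.0 = 14.46 L/h
Infusion rate = CL × Css = 14.46 × 13.9 = 201.0 mg/h

201 mg/h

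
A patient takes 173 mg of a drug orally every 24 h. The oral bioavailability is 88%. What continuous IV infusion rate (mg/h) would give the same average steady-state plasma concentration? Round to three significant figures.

Equivalent systemic input: infusion rate = F·D/τ.
Rate = 0.88 × 173 / 24 = 6.343 mg/h

6.34 mg/h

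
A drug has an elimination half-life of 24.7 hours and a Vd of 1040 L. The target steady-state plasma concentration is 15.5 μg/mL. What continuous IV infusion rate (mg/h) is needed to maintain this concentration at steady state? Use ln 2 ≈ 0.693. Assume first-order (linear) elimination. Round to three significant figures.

k = 0.693/24.7 = 0.02806 h⁻¹, so CL = k·Vd = 0.02806 × 1040 = 29.18 L/h
Infusion rate = CL × Css = 29.18 × 15.5 = 452.3 mg/h

452 mg/h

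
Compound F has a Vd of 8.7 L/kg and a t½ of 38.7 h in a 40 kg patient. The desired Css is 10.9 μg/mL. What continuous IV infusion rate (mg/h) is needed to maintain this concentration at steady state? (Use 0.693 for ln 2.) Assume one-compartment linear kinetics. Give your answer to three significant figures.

Total Vd = 8.7 × 40 = 348.0 L
CL = ln 2 · Vd / t½ = 0.693 × 348.0 / 38.7 = 6.232 L/h
Infusion rate = CL × Css = 6.232 × 10.9 = 67.93 mg/h

67.9 mg/h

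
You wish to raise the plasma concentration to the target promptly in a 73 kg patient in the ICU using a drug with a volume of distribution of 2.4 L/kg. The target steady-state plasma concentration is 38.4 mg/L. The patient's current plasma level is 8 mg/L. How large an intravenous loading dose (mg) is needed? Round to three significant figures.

5330 mg

Total Vd = 2.4 × 73 = 175.2 L
The loading dose fills Vd to the target concentration.
Concentration deficit ΔC = 38.4 − 8 = 30.40 mg/L
LD = Vd × ΔC = 175.2 × 30.40 = 5326 mg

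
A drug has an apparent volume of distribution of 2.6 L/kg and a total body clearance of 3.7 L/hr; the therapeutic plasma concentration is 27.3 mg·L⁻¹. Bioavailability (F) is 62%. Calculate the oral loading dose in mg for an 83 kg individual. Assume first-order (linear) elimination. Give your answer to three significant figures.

Total Vd = 2.6 × 83 = 215.8 L
LD = Vd × C / F = 215.8 × 27.30 / 0.62 = 9502 mg

9500 mg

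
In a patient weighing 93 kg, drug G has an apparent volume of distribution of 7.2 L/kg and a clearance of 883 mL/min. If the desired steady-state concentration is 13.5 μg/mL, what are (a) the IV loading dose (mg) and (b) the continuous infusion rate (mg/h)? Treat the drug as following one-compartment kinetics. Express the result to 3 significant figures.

(a) 9040 mg; (b) 715 mg/h

Total Vd = 7.2 × 93 = 669.6 L
Loading dose = Vd × C = 669.6 × 13.5 = 9040 mg
CL = 883 mL/min = 883 × 0.06 = 52.98 L/h
Maintenance: replace elimination → rate = CL × Css = 52.98 × 13.5 = 715.2 mg/h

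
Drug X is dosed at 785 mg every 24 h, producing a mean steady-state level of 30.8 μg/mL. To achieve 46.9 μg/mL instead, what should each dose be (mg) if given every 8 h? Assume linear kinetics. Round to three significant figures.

398 mg

For first-order elimination, Css ∝ F·D/(CL·τ); F and CL are unchanged, so Css ∝ D/τ.
D₂ = D₁ × (Css,target / Css,current) × (τ₂/τ₁) = 785 × (46.9/30.8) × (8/24) = 398.4 mg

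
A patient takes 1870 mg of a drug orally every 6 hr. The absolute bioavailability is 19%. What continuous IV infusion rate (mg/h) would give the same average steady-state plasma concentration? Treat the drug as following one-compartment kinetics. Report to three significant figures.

Equivalent systemic input: infusion rate = F·D/τ.
Rate = 0.19 × 1870 / 6 = 59.22 mg/h

59.2 mg/h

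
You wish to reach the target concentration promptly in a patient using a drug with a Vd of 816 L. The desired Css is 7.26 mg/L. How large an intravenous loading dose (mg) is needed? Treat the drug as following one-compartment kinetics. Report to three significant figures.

5920 mg

The loading dose fills Vd to the target concentration.
LD = Vd × C = 816.0 × 7.260 = 5924 mg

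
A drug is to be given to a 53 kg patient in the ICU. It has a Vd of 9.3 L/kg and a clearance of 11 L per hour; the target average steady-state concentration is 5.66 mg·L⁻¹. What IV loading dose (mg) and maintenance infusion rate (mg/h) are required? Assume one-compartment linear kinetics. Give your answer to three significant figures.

(a) 2790 mg; (b) 62.3 mg/h

Total Vd = 9.3 × 53 = 492.9 L
Loading: fill Vd to C_target → 492.9 L × 5.66 mg/L = 2790 mg
Maintenance infusion rate = CL × Css = 11.00 × 5.66 = 62.26 mg/h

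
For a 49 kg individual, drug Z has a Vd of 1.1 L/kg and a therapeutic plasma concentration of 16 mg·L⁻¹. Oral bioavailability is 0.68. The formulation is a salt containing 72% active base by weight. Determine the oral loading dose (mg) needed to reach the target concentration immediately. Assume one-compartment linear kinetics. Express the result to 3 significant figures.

Vd = 1.1 L/kg × 49 kg = 53.90 L
LD = Vd × C / F / S = 53.90 × 16.00 / 0.68 / 0.72 = 1761 mg

1760 mg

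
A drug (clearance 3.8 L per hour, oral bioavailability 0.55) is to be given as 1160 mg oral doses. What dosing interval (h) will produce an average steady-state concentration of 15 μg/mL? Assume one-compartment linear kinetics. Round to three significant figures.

F·D/τ = CL·Css → τ = F·D / (CL·Css).
τ = 0.55 × 1160 / (3.8 × 15) = 11.19 h

11.2 h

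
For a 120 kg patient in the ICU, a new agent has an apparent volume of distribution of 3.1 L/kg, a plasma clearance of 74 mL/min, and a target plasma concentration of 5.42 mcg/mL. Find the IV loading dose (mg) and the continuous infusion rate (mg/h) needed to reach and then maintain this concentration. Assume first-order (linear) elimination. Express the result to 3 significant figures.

(a) 2020 mg; (b) 24.1 mg/h

Vd(total) = 120 kg × 3.1 L/kg = 372.0 L
Loading dose = Vd × C = 372.0 × 5.42 = 2016 mg
Convert clearance: 74 mL/min × 60 min/h ÷ 1000 mL/L = 4.440 L/h
Infusion rate = 4.440 L/h × 5.42 mg/L = 24.06 mg/h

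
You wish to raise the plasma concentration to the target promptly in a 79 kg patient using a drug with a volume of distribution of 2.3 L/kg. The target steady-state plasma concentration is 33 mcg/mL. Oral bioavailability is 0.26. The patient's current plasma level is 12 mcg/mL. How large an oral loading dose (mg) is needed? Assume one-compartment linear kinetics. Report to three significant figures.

14700 mg

Total Vd = 2.3 × 79 = 181.7 L
The loading dose fills Vd to the target concentration.
Concentration deficit ΔC = 33 − 12 = 21.00 mg/L
LD = Vd × ΔC / F = 181.7 × 21.00 / 0.26 = 14680 mg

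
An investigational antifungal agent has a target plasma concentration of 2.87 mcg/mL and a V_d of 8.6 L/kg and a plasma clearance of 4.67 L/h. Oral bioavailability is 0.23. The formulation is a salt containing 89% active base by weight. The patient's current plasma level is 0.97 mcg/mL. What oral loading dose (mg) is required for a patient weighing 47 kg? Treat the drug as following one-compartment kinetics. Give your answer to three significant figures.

3750 mg

Vd(total) = 47 kg × 8.6 L/kg = 404.2 L
Concentration deficit ΔC = 2.87 − 0.97 = 1.900 mg/L
LD = Vd × ΔC / F / S = 404.2 × 1.900 / 0.23 / 0.89 = 3752 mg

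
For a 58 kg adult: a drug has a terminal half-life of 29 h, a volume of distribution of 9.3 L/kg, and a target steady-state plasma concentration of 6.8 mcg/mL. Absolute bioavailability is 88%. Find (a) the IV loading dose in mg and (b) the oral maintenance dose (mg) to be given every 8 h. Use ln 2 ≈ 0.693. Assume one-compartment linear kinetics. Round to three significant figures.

(a) 3670 mg; (b) 797 mg

Total Vd = 9.3 × 58 = 539.4 L
LD = Vd × C = 539.4 × 6.8 = 3668 mg
CL = 0.693 × Vd / t½ = 0.693 × 539.4 / 29 = 12.89 L/h
D = CL × Css × τ / F = 12.89 × 6.8 × 8 / 0.88 = 796.8 mg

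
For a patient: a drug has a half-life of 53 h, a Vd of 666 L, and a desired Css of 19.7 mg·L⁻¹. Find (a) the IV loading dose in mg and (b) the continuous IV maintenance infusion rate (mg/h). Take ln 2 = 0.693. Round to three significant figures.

(a) 13100 mg; (b) 172 mg/h

LD = Vd × C = 666.0 × 19.7 = 13120 mg
CL = 0.693 × Vd / t½ = 0.693 × 666.0 / 53 = 8.708 L/h
Infusion rate = CL × Css = 8.708 × 19.7 = 171.5 mg/h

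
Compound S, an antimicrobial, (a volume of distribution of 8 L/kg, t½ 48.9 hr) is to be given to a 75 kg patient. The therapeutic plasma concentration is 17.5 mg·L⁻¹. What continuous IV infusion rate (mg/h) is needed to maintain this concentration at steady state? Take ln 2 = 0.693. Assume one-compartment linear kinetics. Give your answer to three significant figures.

Vd = 8 L/kg × 75 kg = 600.0 L
CL = 0.693 × Vd / t½ = 0.693 × 600.0 / 48.9 = 8.503 L/h
Infusion rate = CL × Css = 8.503 × 17.5 = 148.8 mg/h

149 mg/h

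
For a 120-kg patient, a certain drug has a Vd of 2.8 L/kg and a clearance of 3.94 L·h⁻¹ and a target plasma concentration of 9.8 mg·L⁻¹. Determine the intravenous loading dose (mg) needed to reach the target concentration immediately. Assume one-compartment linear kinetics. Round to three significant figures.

3290 mg

Vd(total) = 120 kg × 2.8 L/kg = 336.0 L
LD = Vd × C = 336.0 × 9.800 = 3293 mg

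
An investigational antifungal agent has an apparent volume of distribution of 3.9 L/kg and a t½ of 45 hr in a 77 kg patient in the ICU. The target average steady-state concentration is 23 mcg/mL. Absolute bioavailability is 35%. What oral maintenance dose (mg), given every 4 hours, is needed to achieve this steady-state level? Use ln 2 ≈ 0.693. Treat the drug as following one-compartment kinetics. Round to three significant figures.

Total Vd = 3.9 × 77 = 300.3 L
CL = 0.693 × Vd / t½ = 0.693 × 300.3 / 45 = 4.625 L/h
D = CL × Css × τ / F = 4.625 × 23 × 4 / 0.35 = 1216 mg

1220 mg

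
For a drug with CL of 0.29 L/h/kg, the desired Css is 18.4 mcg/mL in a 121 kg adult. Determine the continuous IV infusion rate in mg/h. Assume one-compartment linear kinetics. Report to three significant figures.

646 mg/h

CL = 0.29 L/h/kg × 121 kg = 35.09 L/h
R₀ = 35.09 × 18.4 = 645.7 mg/h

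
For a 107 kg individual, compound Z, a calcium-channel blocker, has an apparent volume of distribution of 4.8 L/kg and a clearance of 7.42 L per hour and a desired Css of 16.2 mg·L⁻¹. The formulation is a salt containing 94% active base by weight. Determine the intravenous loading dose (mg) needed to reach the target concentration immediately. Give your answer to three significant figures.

Total Vd = 4.8 × 107 = 513.6 L
The loading dose fills Vd to the target concentration.
LD = Vd × C / S = 513.6 × 16.20 / 0.94 = 8851 mg

8850 mg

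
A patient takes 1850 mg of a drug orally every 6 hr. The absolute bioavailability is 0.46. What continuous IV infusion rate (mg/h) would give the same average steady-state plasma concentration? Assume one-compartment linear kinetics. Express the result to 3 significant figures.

142 mg/h

Equivalent systemic input: infusion rate = F·D/τ.
Rate = 0.46 × 1850 / 6 = 141.8 mg/h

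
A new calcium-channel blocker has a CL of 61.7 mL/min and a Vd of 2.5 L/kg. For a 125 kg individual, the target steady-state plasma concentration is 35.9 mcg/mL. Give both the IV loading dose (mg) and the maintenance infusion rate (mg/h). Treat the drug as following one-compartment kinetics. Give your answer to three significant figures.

(a) 11200 mg; (b) 133 mg/h

Vd(total) = 125 kg × 2.5 L/kg = 312.5 L
Loading: fill Vd to C_target → 312.5 L × 35.9 mg/L = 11220 mg
CL = 61.7 mL/min × 60/1000 = 3.702 L/h
Maintenance: replace elimination → rate = CL × Css = 3.702 × 35.9 = 132.9 mg/h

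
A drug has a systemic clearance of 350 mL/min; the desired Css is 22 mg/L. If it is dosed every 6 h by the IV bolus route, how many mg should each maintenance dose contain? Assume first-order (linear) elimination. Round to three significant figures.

CL = 350 mL/min = 350 × 0.06 = 21.00 L/h
At steady state, dose per interval replaces the amount cleared in that interval: D/τ = CL·Css.
D = CL × Css × τ = 21.00 × 22 × 6 = 2772 mg

2770 mg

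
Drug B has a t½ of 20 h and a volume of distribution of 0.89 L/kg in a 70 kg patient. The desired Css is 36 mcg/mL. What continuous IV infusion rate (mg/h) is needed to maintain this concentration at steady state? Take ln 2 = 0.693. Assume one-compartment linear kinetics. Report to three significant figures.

77.7 mg/h

Vd = 0.89 L/kg × 70 kg = 62.30 L
k = 0.693/20 = 0.03465 h⁻¹, so CL = k·Vd = 0.03465 × 62.30 = 2.159 L/h
Infusion rate = CL × Css = 2.159 × 36 = 77.72 mg/h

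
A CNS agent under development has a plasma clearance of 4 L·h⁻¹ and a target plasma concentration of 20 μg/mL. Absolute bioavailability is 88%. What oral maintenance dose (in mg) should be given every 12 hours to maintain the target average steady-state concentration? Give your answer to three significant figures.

1090 mg

D = CL × Css × τ / F = 4.000 × 20 × 12 / 0.88 = 1091 mg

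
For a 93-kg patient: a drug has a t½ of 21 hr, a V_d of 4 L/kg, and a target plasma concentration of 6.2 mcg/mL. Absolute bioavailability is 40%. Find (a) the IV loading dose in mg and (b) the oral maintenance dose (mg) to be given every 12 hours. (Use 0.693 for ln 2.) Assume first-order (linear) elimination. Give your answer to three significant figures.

(a) 2310 mg; (b) 2280 mg

Vd = 4 L/kg × 93 kg = 372.0 L
LD = Vd × C = 372.0 × 6.2 = 2306 mg
CL = 0.693 × Vd / t½ = 0.693 × 372.0 / 21 = 12.28 L/h
D = CL × Css × τ / F = 12.28 × 6.2 × 12 / 0.4 = 2284 mg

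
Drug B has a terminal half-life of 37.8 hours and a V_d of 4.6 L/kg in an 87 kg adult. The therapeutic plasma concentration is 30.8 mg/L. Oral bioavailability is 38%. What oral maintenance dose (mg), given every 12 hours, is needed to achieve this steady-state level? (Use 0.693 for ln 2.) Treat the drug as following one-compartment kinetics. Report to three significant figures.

Vd = 4.6 L/kg × 87 kg = 400.2 L
CL = 0.693 × Vd / t½ = 0.693 × 400.2 / 37.8 = 7.337 L/h
D = CL × Css × τ / F = 7.337 × 30.8 × 12 / 0.38 = 7136 mg

7140 mg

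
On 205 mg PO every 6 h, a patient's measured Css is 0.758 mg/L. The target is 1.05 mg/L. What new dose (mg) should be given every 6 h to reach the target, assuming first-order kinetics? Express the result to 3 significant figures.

284 mg

With linear kinetics, Css is proportional to dose rate (D/τ) at fixed clearance.
D₂ = D₁ × (Css,target / Css,current) = 205 × 1.05/0.758 = 284.0 mg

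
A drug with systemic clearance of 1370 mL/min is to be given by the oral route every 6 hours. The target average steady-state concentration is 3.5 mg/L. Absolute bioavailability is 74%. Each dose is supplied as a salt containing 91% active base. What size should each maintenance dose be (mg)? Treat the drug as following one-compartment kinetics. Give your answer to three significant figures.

CL = 1370 mL/min × 60/1000 = 82.20 L/h
D = CL × Css × τ / F / S = 82.20 × 3.5 × 6 / 0.74 / 0.91 = 2563 mg

2560 mg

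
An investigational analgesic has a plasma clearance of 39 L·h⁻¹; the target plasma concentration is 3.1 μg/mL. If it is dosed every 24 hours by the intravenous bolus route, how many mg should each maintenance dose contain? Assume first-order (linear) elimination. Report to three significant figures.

At steady state, dose per interval replaces the amount cleared in that interval: D/τ = CL·Css.
D = CL × Css × τ = 39.00 × 3.1 × 24 = 2902 mg

2900 mg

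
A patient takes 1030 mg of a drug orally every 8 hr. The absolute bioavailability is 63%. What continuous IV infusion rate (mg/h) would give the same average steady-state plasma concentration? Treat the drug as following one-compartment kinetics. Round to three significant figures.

Equivalent systemic input: infusion rate = F·D/τ.
Rate = 0.63 × 1030 / 8 = 81.11 mg/h

81.1 mg/h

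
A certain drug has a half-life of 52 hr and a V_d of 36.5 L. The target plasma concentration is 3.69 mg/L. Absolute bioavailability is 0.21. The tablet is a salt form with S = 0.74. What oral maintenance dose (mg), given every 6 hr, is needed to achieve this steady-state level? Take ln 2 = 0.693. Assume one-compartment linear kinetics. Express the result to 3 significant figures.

CL = ln 2 · Vd / t½ = 0.693 × 36.50 / 52 = 0.4864 L/h
D = CL × Css × τ / F / S = 0.4864 × 3.69 × 6 / 0.21 / 0.74 = 69.30 mg

69.3 mg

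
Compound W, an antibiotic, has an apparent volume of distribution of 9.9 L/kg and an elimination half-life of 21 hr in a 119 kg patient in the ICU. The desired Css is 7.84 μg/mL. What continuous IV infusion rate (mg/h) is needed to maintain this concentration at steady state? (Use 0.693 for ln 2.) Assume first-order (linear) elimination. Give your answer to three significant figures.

305 mg/h

Vd = 9.9 L/kg × 119 kg = 1178 L
CL = 0.693 × Vd / t½ = 0.693 × 1178 / 21 = 38.87 L/h
Infusion rate = CL × Css = 38.87 × 7.84 = 304.7 mg/h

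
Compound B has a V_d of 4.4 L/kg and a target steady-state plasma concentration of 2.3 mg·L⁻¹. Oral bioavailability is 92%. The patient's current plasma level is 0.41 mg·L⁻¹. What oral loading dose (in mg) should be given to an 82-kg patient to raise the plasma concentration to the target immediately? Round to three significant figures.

Total Vd = 4.4 × 82 = 360.8 L
The loading dose fills Vd to the target concentration.
Concentration deficit ΔC = 2.3 − 0.41 = 1.890 mg/L
LD = Vd × ΔC / F = 360.8 × 1.890 / 0.92 = 741.2 mg

741 mg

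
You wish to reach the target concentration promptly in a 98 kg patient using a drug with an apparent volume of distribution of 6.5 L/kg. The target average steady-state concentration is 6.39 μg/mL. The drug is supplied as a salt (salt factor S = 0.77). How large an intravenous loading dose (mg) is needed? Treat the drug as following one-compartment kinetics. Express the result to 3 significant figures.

5290 mg

Total Vd = 6.5 × 98 = 637.0 L
LD = Vd × C / S = 637.0 × 6.390 / 0.77 = 5286 mg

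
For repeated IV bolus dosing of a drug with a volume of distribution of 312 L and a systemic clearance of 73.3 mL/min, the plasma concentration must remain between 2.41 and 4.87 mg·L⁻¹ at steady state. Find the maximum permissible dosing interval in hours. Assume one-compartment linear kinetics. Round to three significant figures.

49.9 h

Convert clearance: 73.3 mL/min × 60 min/h ÷ 1000 mL/L = 4.398 L/h
k = CL / Vd = 4.398 / 312.0 = 0.01410 h⁻¹
Between IV bolus doses, concentration decays as C = C₀·e^(−kτ), so C_peak/C_trough = e^(kτ).
τ_max = ln(C_peak/C_trough) / k = ln(4.87/2.41) / 0.01410 = 0.7035 / 0.01410 = 49.89 h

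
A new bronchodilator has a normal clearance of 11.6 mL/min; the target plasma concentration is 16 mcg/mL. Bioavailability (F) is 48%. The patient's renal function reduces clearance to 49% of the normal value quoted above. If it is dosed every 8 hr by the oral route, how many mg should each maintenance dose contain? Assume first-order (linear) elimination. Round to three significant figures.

90.9 mg

Convert clearance: 11.6 mL/min × 60 min/h ÷ 1000 mL/L = 0.6960 L/h
Patient clearance = 0.49 × 0.6960 = 0.3410 L/h
D = CL × Css × τ / F = 0.3410 × 16 × 8 / 0.48 = 90.93 mg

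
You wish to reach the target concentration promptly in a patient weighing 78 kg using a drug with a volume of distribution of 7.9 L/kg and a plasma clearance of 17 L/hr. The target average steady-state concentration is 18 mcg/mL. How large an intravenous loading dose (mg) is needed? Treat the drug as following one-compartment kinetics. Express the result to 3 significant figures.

Vd = 7.9 L/kg × 78 kg = 616.2 L
The loading dose fills Vd to the target concentration.
LD = Vd × C = 616.2 × 18.00 = 11090 mg

11100 mg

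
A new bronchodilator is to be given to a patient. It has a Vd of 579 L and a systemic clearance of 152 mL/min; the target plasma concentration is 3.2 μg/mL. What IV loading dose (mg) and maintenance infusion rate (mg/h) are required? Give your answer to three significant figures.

(a) 1850 mg; (b) 29.2 mg/h

LD = Vd · C_target = 579.0 × 3.2 = 1853 mg
CL = 152 mL/min × 60/1000 = 9.120 L/h
Maintenance infusion rate = CL × Css = 9.120 × 3.2 = 29.18 mg/h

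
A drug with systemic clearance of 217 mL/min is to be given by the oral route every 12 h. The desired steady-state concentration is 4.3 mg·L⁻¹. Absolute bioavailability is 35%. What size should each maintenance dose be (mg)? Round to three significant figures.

CL = 217 mL/min × 60/1000 = 13.02 L/h
D = CL × Css × τ / F = 13.02 × 4.3 × 12 / 0.35 = 1920 mg

1920 mg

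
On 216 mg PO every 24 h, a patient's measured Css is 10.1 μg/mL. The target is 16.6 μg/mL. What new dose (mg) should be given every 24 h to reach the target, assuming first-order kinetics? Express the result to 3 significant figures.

355 mg

For first-order elimination, Css ∝ F·D/(CL·τ); F and CL are unchanged, so Css ∝ D/τ.
D₂ = D₁ × (Css,target / Css,current) = 216 × 16.6/10.1 = 355.0 mg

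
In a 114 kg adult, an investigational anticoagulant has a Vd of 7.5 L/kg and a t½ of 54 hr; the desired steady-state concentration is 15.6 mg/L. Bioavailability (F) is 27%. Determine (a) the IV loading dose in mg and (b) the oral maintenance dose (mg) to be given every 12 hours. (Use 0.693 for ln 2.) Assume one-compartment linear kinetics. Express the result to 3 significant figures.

(a) 13300 mg; (b) 7610 mg

Vd(total) = 114 kg × 7.5 L/kg = 855.0 L
LD = Vd × C = 855.0 × 15.6 = 13340 mg
CL = 0.693 × Vd / t½ = 0.693 × 855.0 / 54 = 10.97 L/h
D = CL × Css × τ / F = 10.97 × 15.6 × 12 / 0.27 = 7606 mg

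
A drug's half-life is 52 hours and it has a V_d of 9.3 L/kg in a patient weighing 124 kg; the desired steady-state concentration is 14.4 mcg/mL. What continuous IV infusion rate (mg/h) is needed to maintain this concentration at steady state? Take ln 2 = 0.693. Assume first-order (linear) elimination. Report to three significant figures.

Vd(total) = 124 kg × 9.3 L/kg = 1153 L
CL = 0.693 × Vd / t½ = 0.693 × 1153 / 52 = 15.37 L/h
Infusion rate = CL × Css = 15.37 × 14.4 = 221.3 mg/h

221 mg/h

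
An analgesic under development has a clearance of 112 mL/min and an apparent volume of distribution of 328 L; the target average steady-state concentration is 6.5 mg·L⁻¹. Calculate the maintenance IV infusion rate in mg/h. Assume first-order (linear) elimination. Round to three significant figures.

43.7 mg/h

CL = 112 mL/min × 60/1000 = 6.720 L/h
Vd does not affect the maintenance rate; only clearance governs steady-state input.
Rate = CL × Css = 6.720 × 6.5 = 43.68 mg/h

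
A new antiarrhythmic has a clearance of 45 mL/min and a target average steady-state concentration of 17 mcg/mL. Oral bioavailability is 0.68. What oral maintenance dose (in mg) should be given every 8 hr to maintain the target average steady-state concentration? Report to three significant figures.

540 mg

Convert clearance: 45 mL/min × 60 min/h ÷ 1000 mL/L = 2.700 L/h
D = CL × Css × τ / F = 2.700 × 17 × 8 / 0.68 = 540.0 mg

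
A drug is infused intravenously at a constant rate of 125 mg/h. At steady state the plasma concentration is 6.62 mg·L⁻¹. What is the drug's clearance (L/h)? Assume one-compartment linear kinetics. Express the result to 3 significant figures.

18.9 L/h

At steady state, infusion rate = CL × Css, so CL = rate / Css.
CL = 125 / 6.62 = 18.88 L/h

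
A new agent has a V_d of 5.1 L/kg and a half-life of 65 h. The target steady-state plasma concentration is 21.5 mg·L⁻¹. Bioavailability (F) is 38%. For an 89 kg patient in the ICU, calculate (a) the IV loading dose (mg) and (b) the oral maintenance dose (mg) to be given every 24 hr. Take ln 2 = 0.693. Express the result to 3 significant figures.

(a) 9760 mg; (b) 6570 mg

Vd(total) = 89 kg × 5.1 L/kg = 453.9 L
LD = Vd × C = 453.9 × 21.5 = 9759 mg
CL = 0.693 × Vd / t½ = 0.693 × 453.9 / 65 = 4.839 L/h
D = CL × Css × τ / F = 4.839 × 21.5 × 24 / 0.38 = 6571 mg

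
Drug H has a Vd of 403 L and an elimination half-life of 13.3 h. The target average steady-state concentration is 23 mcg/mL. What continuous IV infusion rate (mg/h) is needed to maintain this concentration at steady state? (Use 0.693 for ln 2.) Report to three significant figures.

483 mg/h

CL = ln 2 · Vd / t½ = 0.693 × 403.0 / 13.3 = 21.00 L/h
Infusion rate = CL × Css = 21.00 × 23 = 483.0 mg/h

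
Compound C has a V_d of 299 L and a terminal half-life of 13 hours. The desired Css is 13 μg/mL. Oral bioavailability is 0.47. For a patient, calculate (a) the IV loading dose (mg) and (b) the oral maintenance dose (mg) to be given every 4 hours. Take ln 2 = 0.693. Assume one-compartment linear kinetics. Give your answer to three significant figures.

(a) 3890 mg; (b) 1760 mg

LD = Vd × C = 299.0 × 13 = 3887 mg
CL = 0.693 × Vd / t½ = 0.693 × 299.0 / 13 = 15.94 L/h
D = CL × Css × τ / F = 15.94 × 13 × 4 / 0.47 = 1764 mg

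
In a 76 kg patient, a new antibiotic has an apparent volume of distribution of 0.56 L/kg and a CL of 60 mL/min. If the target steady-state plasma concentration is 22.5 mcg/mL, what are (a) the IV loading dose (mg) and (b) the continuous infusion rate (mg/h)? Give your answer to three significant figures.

Total Vd = 0.56 × 76 = 42.56 L
Loading: fill Vd to C_target → 42.56 L × 22.5 mg/L = 957.6 mg
Convert clearance: 60 mL/min × 60 min/h ÷ 1000 mL/L = 3.600 L/h
Maintenance infusion rate = CL × Css = 3.600 × 22.5 = 81.00 mg/h

(a) 958 mg; (b) 81.0 mg/h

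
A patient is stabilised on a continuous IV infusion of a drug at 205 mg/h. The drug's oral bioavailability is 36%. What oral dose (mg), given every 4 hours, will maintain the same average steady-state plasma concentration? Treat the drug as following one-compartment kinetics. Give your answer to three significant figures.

To maintain the same Css, the systemic dosing rate must be unchanged: F·D/τ = infusion rate.
D = rate × τ / F = 205 × 4 / 0.36 = 2278 mg

2280 mg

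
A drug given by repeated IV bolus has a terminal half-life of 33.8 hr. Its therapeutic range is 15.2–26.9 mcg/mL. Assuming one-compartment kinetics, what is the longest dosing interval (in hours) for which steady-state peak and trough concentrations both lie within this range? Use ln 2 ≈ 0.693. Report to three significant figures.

27.8 h

k = 0.693 / t½ = 0.693 / 33.8 = 0.02050 h⁻¹
Between IV bolus doses, concentration decays as C = C₀·e^(−kτ), so C_peak/C_trough = e^(kτ).
τ_max = ln(C_peak/C_trough) / k = ln(26.9/15.2) / 0.02050 = 0.5708 / 0.02050 = 27.84 h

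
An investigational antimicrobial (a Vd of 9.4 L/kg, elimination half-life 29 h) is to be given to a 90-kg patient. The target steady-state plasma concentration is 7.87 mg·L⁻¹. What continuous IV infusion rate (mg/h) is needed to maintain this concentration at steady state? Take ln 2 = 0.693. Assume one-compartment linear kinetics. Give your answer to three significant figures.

Vd(total) = 90 kg × 9.4 L/kg = 846.0 L
CL = ln 2 · Vd / t½ = 0.693 × 846.0 / 29 = 20.22 L/h
Infusion rate = CL × Css = 20.22 × 7.87 = 159.1 mg/h

159 mg/h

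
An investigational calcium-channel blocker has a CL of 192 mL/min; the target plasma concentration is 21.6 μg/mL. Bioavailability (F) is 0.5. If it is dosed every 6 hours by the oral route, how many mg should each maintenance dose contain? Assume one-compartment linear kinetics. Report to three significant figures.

CL = 192 mL/min × 60/1000 = 11.52 L/h
D = CL × Css × τ / F = 11.52 × 21.6 × 6 / 0.5 = 2986 mg

2990 mg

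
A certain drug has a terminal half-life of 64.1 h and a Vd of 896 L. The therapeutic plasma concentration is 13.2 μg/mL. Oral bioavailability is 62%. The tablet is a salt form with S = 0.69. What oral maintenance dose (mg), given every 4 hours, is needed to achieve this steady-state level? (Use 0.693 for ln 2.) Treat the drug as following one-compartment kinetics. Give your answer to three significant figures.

1200 mg

k = 0.693/64.1 = 0.01081 h⁻¹, so CL = k·Vd = 0.01081 × 896.0 = 9.686 L/h
D = CL × Css × τ / F / S = 9.686 × 13.2 × 4 / 0.62 / 0.69 = 1195 mg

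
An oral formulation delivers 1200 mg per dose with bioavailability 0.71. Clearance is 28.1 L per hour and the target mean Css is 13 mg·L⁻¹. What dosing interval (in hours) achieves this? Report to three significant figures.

2.33 h

F·D/τ = CL·Css → τ = F·D / (CL·Css).
τ = 0.71 × 1200 / (28.1 × 13) = 2.332 h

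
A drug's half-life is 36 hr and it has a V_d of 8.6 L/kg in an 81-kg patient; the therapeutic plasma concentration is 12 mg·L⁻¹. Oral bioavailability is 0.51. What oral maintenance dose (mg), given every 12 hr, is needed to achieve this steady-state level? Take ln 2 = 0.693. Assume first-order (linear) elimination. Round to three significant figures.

3790 mg

Vd(total) = 81 kg × 8.6 L/kg = 696.6 L
CL = ln 2 · Vd / t½ = 0.693 × 696.6 / 36 = 13.41 L/h
D = CL × Css × τ / F = 13.41 × 12 × 12 / 0.51 = 3786 mg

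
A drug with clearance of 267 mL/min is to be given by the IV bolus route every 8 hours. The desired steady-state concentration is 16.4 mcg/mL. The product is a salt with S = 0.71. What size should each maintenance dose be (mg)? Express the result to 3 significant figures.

2960 mg

CL = 267 mL/min = 267 × 0.06 = 16.02 L/h
D = CL × Css × τ / S = 16.02 × 16.4 × 8 / 0.71 = 2960 mg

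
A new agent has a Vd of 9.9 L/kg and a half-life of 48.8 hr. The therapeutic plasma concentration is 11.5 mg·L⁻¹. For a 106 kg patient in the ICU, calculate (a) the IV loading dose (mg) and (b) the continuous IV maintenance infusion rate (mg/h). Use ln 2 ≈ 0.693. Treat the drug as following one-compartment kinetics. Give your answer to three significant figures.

Vd = 9.9 L/kg × 106 kg = 1049 L
LD = Vd × C = 1049 × 11.5 = 12060 mg
CL = 0.693 × Vd / t½ = 0.693 × 1049 / 48.8 = 14.90 L/h
Infusion rate = CL × Css = 14.90 × 11.5 = 171.4 mg/h

(a) 12100 mg; (b) 171 mg/h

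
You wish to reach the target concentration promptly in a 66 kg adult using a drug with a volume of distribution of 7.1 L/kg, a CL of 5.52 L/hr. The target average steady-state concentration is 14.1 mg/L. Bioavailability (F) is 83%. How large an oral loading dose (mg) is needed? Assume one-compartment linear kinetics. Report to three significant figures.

Vd(total) = 66 kg × 7.1 L/kg = 468.6 L
LD = Vd × C / F = 468.6 × 14.10 / 0.83 = 7961 mg

7960 mg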